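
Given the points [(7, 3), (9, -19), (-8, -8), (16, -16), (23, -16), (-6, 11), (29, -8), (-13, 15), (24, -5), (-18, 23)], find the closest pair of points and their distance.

Computing all pairwise distances among 10 points:

d((7, 3), (9, -19)) = 22.0907
d((7, 3), (-8, -8)) = 18.6011
d((7, 3), (16, -16)) = 21.0238
d((7, 3), (23, -16)) = 24.8395
d((7, 3), (-6, 11)) = 15.2643
d((7, 3), (29, -8)) = 24.5967
d((7, 3), (-13, 15)) = 23.3238
d((7, 3), (24, -5)) = 18.7883
d((7, 3), (-18, 23)) = 32.0156
d((9, -19), (-8, -8)) = 20.2485
d((9, -19), (16, -16)) = 7.6158
d((9, -19), (23, -16)) = 14.3178
d((9, -19), (-6, 11)) = 33.541
d((9, -19), (29, -8)) = 22.8254
d((9, -19), (-13, 15)) = 40.4969
d((9, -19), (24, -5)) = 20.5183
d((9, -19), (-18, 23)) = 49.93
d((-8, -8), (16, -16)) = 25.2982
d((-8, -8), (23, -16)) = 32.0156
d((-8, -8), (-6, 11)) = 19.105
d((-8, -8), (29, -8)) = 37.0
d((-8, -8), (-13, 15)) = 23.5372
d((-8, -8), (24, -5)) = 32.1403
d((-8, -8), (-18, 23)) = 32.573
d((16, -16), (23, -16)) = 7.0
d((16, -16), (-6, 11)) = 34.8281
d((16, -16), (29, -8)) = 15.2643
d((16, -16), (-13, 15)) = 42.45
d((16, -16), (24, -5)) = 13.6015
d((16, -16), (-18, 23)) = 51.7397
d((23, -16), (-6, 11)) = 39.6232
d((23, -16), (29, -8)) = 10.0
d((23, -16), (-13, 15)) = 47.5079
d((23, -16), (24, -5)) = 11.0454
d((23, -16), (-18, 23)) = 56.5862
d((-6, 11), (29, -8)) = 39.8246
d((-6, 11), (-13, 15)) = 8.0623
d((-6, 11), (24, -5)) = 34.0
d((-6, 11), (-18, 23)) = 16.9706
d((29, -8), (-13, 15)) = 47.8853
d((29, -8), (24, -5)) = 5.831 <-- minimum
d((29, -8), (-18, 23)) = 56.3028
d((-13, 15), (24, -5)) = 42.0595
d((-13, 15), (-18, 23)) = 9.434
d((24, -5), (-18, 23)) = 50.4777

Closest pair: (29, -8) and (24, -5) with distance 5.831

The closest pair is (29, -8) and (24, -5) with Euclidean distance 5.831. For 10 points, brute-force pairwise comparison is shown above. For large n, the divide-and-conquer algorithm (sort by x, recurse on halves, check the dividing strip) achieves O(n log n).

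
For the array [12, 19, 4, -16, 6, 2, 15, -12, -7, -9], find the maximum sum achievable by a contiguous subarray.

Using Kadane's algorithm on [12, 19, 4, -16, 6, 2, 15, -12, -7, -9]:

Scanning through the array:
Position 1 (value 19): max_ending_here = 31, max_so_far = 31
Position 2 (value 4): max_ending_here = 35, max_so_far = 35
Position 3 (value -16): max_ending_here = 19, max_so_far = 35
Position 4 (value 6): max_ending_here = 25, max_so_far = 35
Position 5 (value 2): max_ending_here = 27, max_so_far = 35
Position 6 (value 15): max_ending_here = 42, max_so_far = 42
Position 7 (value -12): max_ending_here = 30, max_so_far = 42
Position 8 (value -7): max_ending_here = 23, max_so_far = 42
Position 9 (value -9): max_ending_here = 14, max_so_far = 42

Maximum subarray: [12, 19, 4, -16, 6, 2, 15]
Maximum sum: 42

The maximum subarray is [12, 19, 4, -16, 6, 2, 15] with sum 42. This subarray runs from index 0 to index 6.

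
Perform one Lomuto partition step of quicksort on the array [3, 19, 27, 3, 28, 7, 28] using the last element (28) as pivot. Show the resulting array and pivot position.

Lomuto partition with pivot = 28:

Initial array: [3, 19, 27, 3, 28, 7, 28]

arr[0]=3 <= 28: swap with position 0, array becomes [3, 19, 27, 3, 28, 7, 28]
arr[1]=19 <= 28: swap with position 1, array becomes [3, 19, 27, 3, 28, 7, 28]
arr[2]=27 <= 28: swap with position 2, array becomes [3, 19, 27, 3, 28, 7, 28]
arr[3]=3 <= 28: swap with position 3, array becomes [3, 19, 27, 3, 28, 7, 28]
arr[4]=28 <= 28: swap with position 4, array becomes [3, 19, 27, 3, 28, 7, 28]
arr[5]=7 <= 28: swap with position 5, array becomes [3, 19, 27, 3, 28, 7, 28]

Place pivot at position 6: [3, 19, 27, 3, 28, 7, 28]
Pivot position: 6

After partitioning with pivot 28, the array becomes [3, 19, 27, 3, 28, 7, 28]. The pivot is placed at index 6. All elements to the left of the pivot are <= 28, and all elements to the right are > 28.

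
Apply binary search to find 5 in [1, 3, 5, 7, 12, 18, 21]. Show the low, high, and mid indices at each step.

Binary search for 5 in [1, 3, 5, 7, 12, 18, 21]:

lo=0, hi=6, mid=3, arr[mid]=7 -> 7 > 5, search left half
lo=0, hi=2, mid=1, arr[mid]=3 -> 3 < 5, search right half
lo=2, hi=2, mid=2, arr[mid]=5 -> Found target at index 2!

Binary search finds 5 at index 2 after 3 comparisons. The search repeatedly halves the search space by comparing with the middle element.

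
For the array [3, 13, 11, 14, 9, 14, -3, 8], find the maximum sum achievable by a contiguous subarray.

Using Kadane's algorithm on [3, 13, 11, 14, 9, 14, -3, 8]:

Scanning through the array:
Position 1 (value 13): max_ending_here = 16, max_so_far = 16
Position 2 (value 11): max_ending_here = 27, max_so_far = 27
Position 3 (value 14): max_ending_here = 41, max_so_far = 41
Position 4 (value 9): max_ending_here = 50, max_so_far = 50
Position 5 (value 14): max_ending_here = 64, max_so_far = 64
Position 6 (value -3): max_ending_here = 61, max_so_far = 64
Position 7 (value 8): max_ending_here = 69, max_so_far = 69

Maximum subarray: [3, 13, 11, 14, 9, 14, -3, 8]
Maximum sum: 69

The maximum subarray is [3, 13, 11, 14, 9, 14, -3, 8] with sum 69. This subarray runs from index 0 to index 7.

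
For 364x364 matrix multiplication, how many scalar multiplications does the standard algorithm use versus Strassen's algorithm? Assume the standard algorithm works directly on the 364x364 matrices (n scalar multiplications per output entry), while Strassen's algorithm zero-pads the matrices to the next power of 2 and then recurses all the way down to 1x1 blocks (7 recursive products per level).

Matrix multiplication for 364x364 matrices:

Strassen's algorithm requires power-of-2 dimensions. Pad 364x364 to 512x512 (next power of 2).

Standard algorithm: 364^3 = 48228544 multiplications
Strassen's algorithm: 7^(log2(512)) = 7^9 = 40353607 multiplications
Savings: 48228544 - 40353607 = 7874937 multiplications

Standard: 48228544 multiplications (364^3). Strassen: 40353607 multiplications (7^9, after padding to 512x512). Strassen reduces 8 recursive multiplications to 7 at each level.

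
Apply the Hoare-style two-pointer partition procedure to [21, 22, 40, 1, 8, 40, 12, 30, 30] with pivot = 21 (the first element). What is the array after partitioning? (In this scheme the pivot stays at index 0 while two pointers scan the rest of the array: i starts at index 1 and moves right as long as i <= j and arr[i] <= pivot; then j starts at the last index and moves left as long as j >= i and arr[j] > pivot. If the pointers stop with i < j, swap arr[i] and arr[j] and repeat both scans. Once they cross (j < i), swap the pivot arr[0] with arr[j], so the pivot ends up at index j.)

Hoare-style two-pointer partition with pivot = 21:

Initial array: [21, 22, 40, 1, 8, 40, 12, 30, 30]

Pointers start at i = 1, j = 8.
i stops at index 1 (arr[1]=22 > 21), j stops at index 6 (arr[6]=12 <= 21): swap arr[1] and arr[6], array becomes [21, 12, 40, 1, 8, 40, 22, 30, 30]
i stops at index 2 (arr[2]=40 > 21), j stops at index 4 (arr[4]=8 <= 21): swap arr[2] and arr[4], array becomes [21, 12, 8, 1, 40, 40, 22, 30, 30]
i ends at 4, j ends at 3: the pointers have crossed (j < i), so scanning stops.

Swap pivot arr[0] with arr[3] to place pivot at position 3: [1, 12, 8, 21, 40, 40, 22, 30, 30]
Pivot position: 3

After partitioning with pivot 21, the array becomes [1, 12, 8, 21, 40, 40, 22, 30, 30]. The pivot is placed at index 3. All elements to the left of the pivot are <= 21, and all elements to the right are > 21.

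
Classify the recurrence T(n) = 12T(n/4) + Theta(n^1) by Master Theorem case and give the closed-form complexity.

Master Theorem for T(n) = 12T(n/4) + O(n^1):

a = 12, b = 4, c = 1
log_b(a) = log_4(12) = 1.7925

Case 1: c = 1 < log_4(12) = 1.7925
T(n) = O(n^(log_4 12))

For T(n) = 12T(n/4) + O(n^1): log_4(12) = 1.7925. This is Case 1 of the Master Theorem (c < log_b(a), work dominated by leaves), giving O(n^(log_4 12)).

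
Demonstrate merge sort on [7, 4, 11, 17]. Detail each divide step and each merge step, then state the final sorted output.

Merge sort trace:

Split: [7, 4, 11, 17] -> [7, 4] and [11, 17]
  Split: [7, 4] -> [7] and [4]
  Merge: [7] + [4] -> [4, 7]
  Split: [11, 17] -> [11] and [17]
  Merge: [11] + [17] -> [11, 17]
Merge: [4, 7] + [11, 17] -> [4, 7, 11, 17]

Final sorted array: [4, 7, 11, 17]

The merge sort proceeds by recursively splitting the array and merging sorted halves.
After all merges, the sorted array is [4, 7, 11, 17].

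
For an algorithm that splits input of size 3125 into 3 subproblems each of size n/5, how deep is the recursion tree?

For divide and conquer with division factor 5:

Problem sizes at each level:
Level 0: 3125
Level 1: 625
Level 2: 125
Level 3: 25
Level 4: 5
Level 5: 1

The root is level 0 and the size-1 base case is level 5 (the tree spans levels 0 through 5, i.e. 6 levels counting the root), so the depth is the number of divisions: log_5(3125) = 5

The recursion tree depth is log_5(3125) = 5. At each level, the problem size is divided by 5, so it takes 5 divisions to reduce to a base case of size 1. The algorithm makes 3 recursive calls at each level.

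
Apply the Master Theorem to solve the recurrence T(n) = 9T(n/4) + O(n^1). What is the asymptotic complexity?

Master Theorem for T(n) = 9T(n/4) + O(n^1):

a = 9, b = 4, c = 1
log_b(a) = log_4(9) = 1.5850

Case 1: c = 1 < log_4(9) = 1.5850
T(n) = O(n^(log_4 9))

For T(n) = 9T(n/4) + O(n^1): log_4(9) = 1.5850. This is Case 1 of the Master Theorem (c < log_b(a), work dominated by leaves), giving O(n^(log_4 9)).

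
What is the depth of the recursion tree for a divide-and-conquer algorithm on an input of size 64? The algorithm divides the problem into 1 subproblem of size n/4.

For divide and conquer with division factor 4:

Problem sizes at each level:
Level 0: 64
Level 1: 16
Level 2: 4
Level 3: 1

The root is level 0 and the size-1 base case is level 3 (the tree spans levels 0 through 3, i.e. 4 levels counting the root), so the depth is the number of divisions: log_4(64) = 3

The recursion tree depth is log_4(64) = 3. At each level, the problem size is divided by 4, so it takes 3 divisions to reduce to a base case of size 1. The algorithm makes 1 recursive call at each level.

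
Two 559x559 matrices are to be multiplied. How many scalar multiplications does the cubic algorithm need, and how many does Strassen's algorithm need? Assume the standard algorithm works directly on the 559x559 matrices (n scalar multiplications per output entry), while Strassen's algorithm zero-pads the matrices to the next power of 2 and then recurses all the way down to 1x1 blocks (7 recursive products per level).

Matrix multiplication for 559x559 matrices:

Strassen's algorithm requires power-of-2 dimensions. Pad 559x559 to 1024x1024 (next power of 2).

Standard algorithm: 559^3 = 174676879 multiplications
Strassen's algorithm: 7^(log2(1024)) = 7^10 = 282475249 multiplications
Difference: 174676879 - 282475249 = -107798370 (Strassen uses MORE here due to padding overhead — for small or just-over-power-of-2 n, padding can outweigh the per-level savings)

Standard: 174676879 multiplications (559^3). Strassen: 282475249 multiplications (7^10, after padding to 1024x1024). Strassen reduces 8 recursive multiplications to 7 at each level.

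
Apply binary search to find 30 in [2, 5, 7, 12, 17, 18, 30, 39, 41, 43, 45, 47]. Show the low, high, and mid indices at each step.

Binary search for 30 in [2, 5, 7, 12, 17, 18, 30, 39, 41, 43, 45, 47]:

lo=0, hi=11, mid=5, arr[mid]=18 -> 18 < 30, search right half
lo=6, hi=11, mid=8, arr[mid]=41 -> 41 > 30, search left half
lo=6, hi=7, mid=6, arr[mid]=30 -> Found target at index 6!

Binary search finds 30 at index 6 after 3 comparisons. The search repeatedly halves the search space by comparing with the middle element.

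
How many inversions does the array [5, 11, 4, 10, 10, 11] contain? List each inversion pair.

Finding inversions in [5, 11, 4, 10, 10, 11]:

(0, 2): arr[0]=5 > arr[2]=4
(1, 2): arr[1]=11 > arr[2]=4
(1, 3): arr[1]=11 > arr[3]=10
(1, 4): arr[1]=11 > arr[4]=10

Total inversions: 4

The array has 4 inversion(s): (0,2), (1,2), (1,3), (1,4). Each pair (i,j) satisfies i < j and arr[i] > arr[j].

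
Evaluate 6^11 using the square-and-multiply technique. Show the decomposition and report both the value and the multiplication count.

Computing 6^11 by squaring (build up from 6^1; each line after the first costs one multiplication):

6^1 = 6
6^2 = (6^1)^2 = 6^2 = 36
6^4 = (6^2)^2 = 36^2 = 1296
6^5 = 6 * 6^4 = 6 * 1296 = 7776
6^10 = (6^5)^2 = 7776^2 = 60466176
6^11 = 6 * 6^10 = 6 * 60466176 = 362797056

Result: 362797056
Multiplications needed: 5 (5 lines after 6^1)

6^11 = 362797056. Using exponentiation by squaring, this requires 5 multiplications. The key idea: if the exponent is even, square the half-power; if odd, multiply by the base once.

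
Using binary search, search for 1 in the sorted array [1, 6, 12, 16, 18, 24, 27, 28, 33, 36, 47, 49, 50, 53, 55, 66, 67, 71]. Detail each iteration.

Binary search for 1 in [1, 6, 12, 16, 18, 24, 27, 28, 33, 36, 47, 49, 50, 53, 55, 66, 67, 71]:

lo=0, hi=17, mid=8, arr[mid]=33 -> 33 > 1, search left half
lo=0, hi=7, mid=3, arr[mid]=16 -> 16 > 1, search left half
lo=0, hi=2, mid=1, arr[mid]=6 -> 6 > 1, search left half
lo=0, hi=0, mid=0, arr[mid]=1 -> Found target at index 0!

Binary search finds 1 at index 0 after 4 comparisons. The search repeatedly halves the search space by comparing with the middle element.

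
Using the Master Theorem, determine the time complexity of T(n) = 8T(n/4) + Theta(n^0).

Master Theorem for T(n) = 8T(n/4) + O(n^0):

a = 8, b = 4, c = 0
log_b(a) = log_4(8) = 1.5000

Case 1: c = 0 < log_4(8) = 1.5000
T(n) = O(n^(log_4 8))

For T(n) = 8T(n/4) + O(n^0): log_4(8) = 1.5000. This is Case 1 of the Master Theorem (c < log_b(a), work dominated by leaves), giving O(n^(log_4 8)).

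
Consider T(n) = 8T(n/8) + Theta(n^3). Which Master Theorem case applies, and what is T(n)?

Master Theorem for T(n) = 8T(n/8) + O(n^3):

a = 8, b = 8, c = 3
log_b(a) = log_8(8) = 1.0000

Case 3: c = 3 > log_8(8) = 1.0000
T(n) = O(n^3) = O(n^3)

For T(n) = 8T(n/8) + O(n^3): log_8(8) = 1.0000. This is Case 3 of the Master Theorem (c > log_b(a), work dominated by root), giving O(n^3).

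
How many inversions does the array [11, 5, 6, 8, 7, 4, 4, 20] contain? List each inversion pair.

Finding inversions in [11, 5, 6, 8, 7, 4, 4, 20]:

(0, 1): arr[0]=11 > arr[1]=5
(0, 2): arr[0]=11 > arr[2]=6
(0, 3): arr[0]=11 > arr[3]=8
(0, 4): arr[0]=11 > arr[4]=7
(0, 5): arr[0]=11 > arr[5]=4
(0, 6): arr[0]=11 > arr[6]=4
(1, 5): arr[1]=5 > arr[5]=4
(1, 6): arr[1]=5 > arr[6]=4
(2, 5): arr[2]=6 > arr[5]=4
(2, 6): arr[2]=6 > arr[6]=4
(3, 4): arr[3]=8 > arr[4]=7
(3, 5): arr[3]=8 > arr[5]=4
(3, 6): arr[3]=8 > arr[6]=4
(4, 5): arr[4]=7 > arr[5]=4
(4, 6): arr[4]=7 > arr[6]=4

Total inversions: 15

The array has 15 inversion(s): (0,1), (0,2), (0,3), (0,4), (0,5), (0,6), (1,5), (1,6), (2,5), (2,6), (3,4), (3,5), (3,6), (4,5), (4,6). Each pair (i,j) satisfies i < j and arr[i] > arr[j].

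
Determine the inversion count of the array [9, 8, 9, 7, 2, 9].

Finding inversions in [9, 8, 9, 7, 2, 9]:

(0, 1): arr[0]=9 > arr[1]=8
(0, 3): arr[0]=9 > arr[3]=7
(0, 4): arr[0]=9 > arr[4]=2
(1, 3): arr[1]=8 > arr[3]=7
(1, 4): arr[1]=8 > arr[4]=2
(2, 3): arr[2]=9 > arr[3]=7
(2, 4): arr[2]=9 > arr[4]=2
(3, 4): arr[3]=7 > arr[4]=2

Total inversions: 8

The array has 8 inversion(s): (0,1), (0,3), (0,4), (1,3), (1,4), (2,3), (2,4), (3,4). Each pair (i,j) satisfies i < j and arr[i] > arr[j].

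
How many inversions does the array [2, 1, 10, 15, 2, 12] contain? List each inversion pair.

Finding inversions in [2, 1, 10, 15, 2, 12]:

(0, 1): arr[0]=2 > arr[1]=1
(2, 4): arr[2]=10 > arr[4]=2
(3, 4): arr[3]=15 > arr[4]=2
(3, 5): arr[3]=15 > arr[5]=12

Total inversions: 4

The array has 4 inversion(s): (0,1), (2,4), (3,4), (3,5). Each pair (i,j) satisfies i < j and arr[i] > arr[j].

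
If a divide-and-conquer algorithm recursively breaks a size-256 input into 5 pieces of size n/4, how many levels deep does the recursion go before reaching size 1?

For divide and conquer with division factor 4:

Problem sizes at each level:
Level 0: 256
Level 1: 64
Level 2: 16
Level 3: 4
Level 4: 1

The root is level 0 and the size-1 base case is level 4 (the tree spans levels 0 through 4, i.e. 5 levels counting the root), so the depth is the number of divisions: log_4(256) = 4

The recursion tree depth is log_4(256) = 4. At each level, the problem size is divided by 4, so it takes 4 divisions to reduce to a base case of size 1. The algorithm makes 5 recursive calls at each level.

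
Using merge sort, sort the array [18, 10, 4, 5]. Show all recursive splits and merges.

Merge sort trace:

Split: [18, 10, 4, 5] -> [18, 10] and [4, 5]
  Split: [18, 10] -> [18] and [10]
  Merge: [18] + [10] -> [10, 18]
  Split: [4, 5] -> [4] and [5]
  Merge: [4] + [5] -> [4, 5]
Merge: [10, 18] + [4, 5] -> [4, 5, 10, 18]

Final sorted array: [4, 5, 10, 18]

The merge sort proceeds by recursively splitting the array and merging sorted halves.
After all merges, the sorted array is [4, 5, 10, 18].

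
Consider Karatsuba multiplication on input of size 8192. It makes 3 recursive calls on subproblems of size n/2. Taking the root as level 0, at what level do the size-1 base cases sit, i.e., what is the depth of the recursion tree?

For divide and conquer with division factor 2:

Problem sizes at each level:
Level 0: 8192
Level 1: 4096
Level 2: 2048
Level 3: 1024
Level 4: 512
Level 5: 256
Level 6: 128
Level 7: 64
Level 8: 32
Level 9: 16
Level 10: 8
Level 11: 4
Level 12: 2
Level 13: 1

The root is level 0 and the size-1 base case is level 13 (the tree spans levels 0 through 13, i.e. 14 levels counting the root), so the depth is the number of divisions: log_2(8192) = 13

The recursion tree depth is log_2(8192) = 13. At each level, the problem size is divided by 2, so it takes 13 divisions to reduce to a base case of size 1. The algorithm makes 3 recursive calls at each level.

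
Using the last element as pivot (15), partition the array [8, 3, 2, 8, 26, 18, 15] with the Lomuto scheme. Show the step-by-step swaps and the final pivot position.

Lomuto partition with pivot = 15:

Initial array: [8, 3, 2, 8, 26, 18, 15]

arr[0]=8 <= 15: swap with position 0, array becomes [8, 3, 2, 8, 26, 18, 15]
arr[1]=3 <= 15: swap with position 1, array becomes [8, 3, 2, 8, 26, 18, 15]
arr[2]=2 <= 15: swap with position 2, array becomes [8, 3, 2, 8, 26, 18, 15]
arr[3]=8 <= 15: swap with position 3, array becomes [8, 3, 2, 8, 26, 18, 15]
arr[4]=26 > 15: no swap
arr[5]=18 > 15: no swap

Place pivot at position 4: [8, 3, 2, 8, 15, 18, 26]
Pivot position: 4

After partitioning with pivot 15, the array becomes [8, 3, 2, 8, 15, 18, 26]. The pivot is placed at index 4. All elements to the left of the pivot are <= 15, and all elements to the right are > 15.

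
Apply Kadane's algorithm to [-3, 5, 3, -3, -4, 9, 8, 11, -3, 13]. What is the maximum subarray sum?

Using Kadane's algorithm on [-3, 5, 3, -3, -4, 9, 8, 11, -3, 13]:

Scanning through the array:
Position 1 (value 5): max_ending_here = 5, max_so_far = 5
Position 2 (value 3): max_ending_here = 8, max_so_far = 8
Position 3 (value -3): max_ending_here = 5, max_so_far = 8
Position 4 (value -4): max_ending_here = 1, max_so_far = 8
Position 5 (value 9): max_ending_here = 10, max_so_far = 10
Position 6 (value 8): max_ending_here = 18, max_so_far = 18
Position 7 (value 11): max_ending_here = 29, max_so_far = 29
Position 8 (value -3): max_ending_here = 26, max_so_far = 29
Position 9 (value 13): max_ending_here = 39, max_so_far = 39

Maximum subarray: [5, 3, -3, -4, 9, 8, 11, -3, 13]
Maximum sum: 39

The maximum subarray is [5, 3, -3, -4, 9, 8, 11, -3, 13] with sum 39. This subarray runs from index 1 to index 9.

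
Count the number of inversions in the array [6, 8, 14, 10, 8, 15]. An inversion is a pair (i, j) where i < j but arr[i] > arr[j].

Finding inversions in [6, 8, 14, 10, 8, 15]:

(2, 3): arr[2]=14 > arr[3]=10
(2, 4): arr[2]=14 > arr[4]=8
(3, 4): arr[3]=10 > arr[4]=8

Total inversions: 3

The array has 3 inversion(s): (2,3), (2,4), (3,4). Each pair (i,j) satisfies i < j and arr[i] > arr[j].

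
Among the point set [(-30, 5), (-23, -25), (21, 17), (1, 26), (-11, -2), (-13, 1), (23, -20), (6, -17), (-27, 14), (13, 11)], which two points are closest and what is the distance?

Computing all pairwise distances among 10 points:

d((-30, 5), (-23, -25)) = 30.8058
d((-30, 5), (21, 17)) = 52.3927
d((-30, 5), (1, 26)) = 37.4433
d((-30, 5), (-11, -2)) = 20.2485
d((-30, 5), (-13, 1)) = 17.4642
d((-30, 5), (23, -20)) = 58.6003
d((-30, 5), (6, -17)) = 42.19
d((-30, 5), (-27, 14)) = 9.4868
d((-30, 5), (13, 11)) = 43.4166
d((-23, -25), (21, 17)) = 60.8276
d((-23, -25), (1, 26)) = 56.3649
d((-23, -25), (-11, -2)) = 25.9422
d((-23, -25), (-13, 1)) = 27.8568
d((-23, -25), (23, -20)) = 46.2709
d((-23, -25), (6, -17)) = 30.0832
d((-23, -25), (-27, 14)) = 39.2046
d((-23, -25), (13, 11)) = 50.9117
d((21, 17), (1, 26)) = 21.9317
d((21, 17), (-11, -2)) = 37.2156
d((21, 17), (-13, 1)) = 37.5766
d((21, 17), (23, -20)) = 37.054
d((21, 17), (6, -17)) = 37.1618
d((21, 17), (-27, 14)) = 48.0937
d((21, 17), (13, 11)) = 10.0
d((1, 26), (-11, -2)) = 30.4631
d((1, 26), (-13, 1)) = 28.6531
d((1, 26), (23, -20)) = 50.9902
d((1, 26), (6, -17)) = 43.2897
d((1, 26), (-27, 14)) = 30.4631
d((1, 26), (13, 11)) = 19.2094
d((-11, -2), (-13, 1)) = 3.6056 <-- minimum
d((-11, -2), (23, -20)) = 38.4708
d((-11, -2), (6, -17)) = 22.6716
d((-11, -2), (-27, 14)) = 22.6274
d((-11, -2), (13, 11)) = 27.2947
d((-13, 1), (23, -20)) = 41.6773
d((-13, 1), (6, -17)) = 26.1725
d((-13, 1), (-27, 14)) = 19.105
d((-13, 1), (13, 11)) = 27.8568
d((23, -20), (6, -17)) = 17.2627
d((23, -20), (-27, 14)) = 60.4649
d((23, -20), (13, 11)) = 32.573
d((6, -17), (-27, 14)) = 45.2769
d((6, -17), (13, 11)) = 28.8617
d((-27, 14), (13, 11)) = 40.1123

Closest pair: (-11, -2) and (-13, 1) with distance 3.6056

The closest pair is (-11, -2) and (-13, 1) with Euclidean distance 3.6056. For 10 points, brute-force pairwise comparison is shown above. For large n, the divide-and-conquer algorithm (sort by x, recurse on halves, check the dividing strip) achieves O(n log n).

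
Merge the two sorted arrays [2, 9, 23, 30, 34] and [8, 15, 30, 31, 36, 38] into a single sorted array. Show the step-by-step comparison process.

Merging process:

Compare 2 vs 8: take 2 from left. Merged: [2]
Compare 9 vs 8: take 8 from right. Merged: [2, 8]
Compare 9 vs 15: take 9 from left. Merged: [2, 8, 9]
Compare 23 vs 15: take 15 from right. Merged: [2, 8, 9, 15]
Compare 23 vs 30: take 23 from left. Merged: [2, 8, 9, 15, 23]
Compare 30 vs 30: take 30 from left. Merged: [2, 8, 9, 15, 23, 30]
Compare 34 vs 30: take 30 from right. Merged: [2, 8, 9, 15, 23, 30, 30]
Compare 34 vs 31: take 31 from right. Merged: [2, 8, 9, 15, 23, 30, 30, 31]
Compare 34 vs 36: take 34 from left. Merged: [2, 8, 9, 15, 23, 30, 30, 31, 34]
Append remaining from right: [36, 38]. Merged: [2, 8, 9, 15, 23, 30, 30, 31, 34, 36, 38]

Final merged array: [2, 8, 9, 15, 23, 30, 30, 31, 34, 36, 38]
Total comparisons: 9

The merged array is [2, 8, 9, 15, 23, 30, 30, 31, 34, 36, 38], requiring 9 comparisons. The merge step runs in O(n) time where n is the total number of elements.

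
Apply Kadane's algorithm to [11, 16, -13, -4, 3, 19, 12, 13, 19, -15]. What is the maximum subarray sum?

Using Kadane's algorithm on [11, 16, -13, -4, 3, 19, 12, 13, 19, -15]:

Scanning through the array:
Position 1 (value 16): max_ending_here = 27, max_so_far = 27
Position 2 (value -13): max_ending_here = 14, max_so_far = 27
Position 3 (value -4): max_ending_here = 10, max_so_far = 27
Position 4 (value 3): max_ending_here = 13, max_so_far = 27
Position 5 (value 19): max_ending_here = 32, max_so_far = 32
Position 6 (value 12): max_ending_here = 44, max_so_far = 44
Position 7 (value 13): max_ending_here = 57, max_so_far = 57
Position 8 (value 19): max_ending_here = 76, max_so_far = 76
Position 9 (value -15): max_ending_here = 61, max_so_far = 76

Maximum subarray: [11, 16, -13, -4, 3, 19, 12, 13, 19]
Maximum sum: 76

The maximum subarray is [11, 16, -13, -4, 3, 19, 12, 13, 19] with sum 76. This subarray runs from index 0 to index 8.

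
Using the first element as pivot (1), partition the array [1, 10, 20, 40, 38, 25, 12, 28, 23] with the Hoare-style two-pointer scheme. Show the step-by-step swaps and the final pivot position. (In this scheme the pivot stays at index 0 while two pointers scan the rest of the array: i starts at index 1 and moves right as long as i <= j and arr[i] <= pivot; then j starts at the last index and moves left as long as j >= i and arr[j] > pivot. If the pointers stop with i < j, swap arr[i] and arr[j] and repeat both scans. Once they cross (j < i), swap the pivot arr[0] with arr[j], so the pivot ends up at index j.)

Hoare-style two-pointer partition with pivot = 1:

Initial array: [1, 10, 20, 40, 38, 25, 12, 28, 23]

Pointers start at i = 1, j = 8.
i ends at 1, j ends at 0: the pointers have crossed (j < i), so scanning stops.

j = 0, so swapping arr[0] with arr[j] leaves the pivot at position 0: [1, 10, 20, 40, 38, 25, 12, 28, 23]
Pivot position: 0

After partitioning with pivot 1, the array becomes [1, 10, 20, 40, 38, 25, 12, 28, 23]. The pivot is placed at index 0. All elements to the left of the pivot are <= 1, and all elements to the right are > 1.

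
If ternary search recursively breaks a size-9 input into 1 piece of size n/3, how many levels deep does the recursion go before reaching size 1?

For divide and conquer with division factor 3:

Problem sizes at each level:
Level 0: 9
Level 1: 3
Level 2: 1

The root is level 0 and the size-1 base case is level 2 (the tree spans levels 0 through 2, i.e. 3 levels counting the root), so the depth is the number of divisions: log_3(9) = 2

The recursion tree depth is log_3(9) = 2. At each level, the problem size is divided by 3, so it takes 2 divisions to reduce to a base case of size 1. The algorithm makes 1 recursive call at each level.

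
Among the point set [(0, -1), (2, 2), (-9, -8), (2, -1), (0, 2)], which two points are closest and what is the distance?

Computing all pairwise distances among 5 points:

d((0, -1), (2, 2)) = 3.6056
d((0, -1), (-9, -8)) = 11.4018
d((0, -1), (2, -1)) = 2.0 <-- minimum
d((0, -1), (0, 2)) = 3.0
d((2, 2), (-9, -8)) = 14.8661
d((2, 2), (2, -1)) = 3.0
d((2, 2), (0, 2)) = 2.0 <-- minimum
d((-9, -8), (2, -1)) = 13.0384
d((-9, -8), (0, 2)) = 13.4536
d((2, -1), (0, 2)) = 3.6056

Minimum distance: 2.0 (tie among 2 pairs: (0, -1) and (2, -1); (2, 2) and (0, 2))

The minimum Euclidean distance is 2.0. There is a tie: 2 pairs achieve this minimum — (0, -1) and (2, -1); (2, 2) and (0, 2). Any of these is a valid closest pair. For 5 points, brute-force pairwise comparison is shown above. For large n, the divide-and-conquer algorithm (sort by x, recurse on halves, check the dividing strip) achieves O(n log n).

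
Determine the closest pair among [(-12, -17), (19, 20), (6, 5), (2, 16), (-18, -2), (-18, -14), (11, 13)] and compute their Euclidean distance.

Computing all pairwise distances among 7 points:

d((-12, -17), (19, 20)) = 48.2701
d((-12, -17), (6, 5)) = 28.4253
d((-12, -17), (2, 16)) = 35.8469
d((-12, -17), (-18, -2)) = 16.1555
d((-12, -17), (-18, -14)) = 6.7082 <-- minimum
d((-12, -17), (11, 13)) = 37.8021
d((19, 20), (6, 5)) = 19.8494
d((19, 20), (2, 16)) = 17.4642
d((19, 20), (-18, -2)) = 43.0465
d((19, 20), (-18, -14)) = 50.2494
d((19, 20), (11, 13)) = 10.6301
d((6, 5), (2, 16)) = 11.7047
d((6, 5), (-18, -2)) = 25.0
d((6, 5), (-18, -14)) = 30.6105
d((6, 5), (11, 13)) = 9.434
d((2, 16), (-18, -2)) = 26.9072
d((2, 16), (-18, -14)) = 36.0555
d((2, 16), (11, 13)) = 9.4868
d((-18, -2), (-18, -14)) = 12.0
d((-18, -2), (11, 13)) = 32.6497
d((-18, -14), (11, 13)) = 39.6232

Closest pair: (-12, -17) and (-18, -14) with distance 6.7082

The closest pair is (-12, -17) and (-18, -14) with Euclidean distance 6.7082. For 7 points, brute-force pairwise comparison is shown above. For large n, the divide-and-conquer algorithm (sort by x, recurse on halves, check the dividing strip) achieves O(n log n).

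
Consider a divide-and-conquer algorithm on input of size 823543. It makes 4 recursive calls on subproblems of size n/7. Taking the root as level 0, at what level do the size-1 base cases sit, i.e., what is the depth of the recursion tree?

For divide and conquer with division factor 7:

Problem sizes at each level:
Level 0: 823543
Level 1: 117649
Level 2: 16807
Level 3: 2401
Level 4: 343
Level 5: 49
Level 6: 7
Level 7: 1

The root is level 0 and the size-1 base case is level 7 (the tree spans levels 0 through 7, i.e. 8 levels counting the root), so the depth is the number of divisions: log_7(823543) = 7

The recursion tree depth is log_7(823543) = 7. At each level, the problem size is divided by 7, so it takes 7 divisions to reduce to a base case of size 1. The algorithm makes 4 recursive calls at each level.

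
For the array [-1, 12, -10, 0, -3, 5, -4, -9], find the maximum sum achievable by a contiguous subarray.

Using Kadane's algorithm on [-1, 12, -10, 0, -3, 5, -4, -9]:

Scanning through the array:
Position 1 (value 12): max_ending_here = 12, max_so_far = 12
Position 2 (value -10): max_ending_here = 2, max_so_far = 12
Position 3 (value 0): max_ending_here = 2, max_so_far = 12
Position 4 (value -3): max_ending_here = -1, max_so_far = 12
Position 5 (value 5): max_ending_here = 5, max_so_far = 12
Position 6 (value -4): max_ending_here = 1, max_so_far = 12
Position 7 (value -9): max_ending_here = -8, max_so_far = 12

Maximum subarray: [12]
Maximum sum: 12

The maximum subarray is [12] with sum 12. This subarray runs from index 1 to index 1.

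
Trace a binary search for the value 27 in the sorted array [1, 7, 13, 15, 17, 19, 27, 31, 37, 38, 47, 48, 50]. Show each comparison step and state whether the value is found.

Binary search for 27 in [1, 7, 13, 15, 17, 19, 27, 31, 37, 38, 47, 48, 50]:

lo=0, hi=12, mid=6, arr[mid]=27 -> Found target at index 6!

Binary search finds 27 at index 6 after 1 comparisons. The search repeatedly halves the search space by comparing with the middle element.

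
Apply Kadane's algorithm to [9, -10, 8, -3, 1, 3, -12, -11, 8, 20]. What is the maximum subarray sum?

Using Kadane's algorithm on [9, -10, 8, -3, 1, 3, -12, -11, 8, 20]:

Scanning through the array:
Position 1 (value -10): max_ending_here = -1, max_so_far = 9
Position 2 (value 8): max_ending_here = 8, max_so_far = 9
Position 3 (value -3): max_ending_here = 5, max_so_far = 9
Position 4 (value 1): max_ending_here = 6, max_so_far = 9
Position 5 (value 3): max_ending_here = 9, max_so_far = 9
Position 6 (value -12): max_ending_here = -3, max_so_far = 9
Position 7 (value -11): max_ending_here = -11, max_so_far = 9
Position 8 (value 8): max_ending_here = 8, max_so_far = 9
Position 9 (value 20): max_ending_here = 28, max_so_far = 28

Maximum subarray: [8, 20]
Maximum sum: 28

The maximum subarray is [8, 20] with sum 28. This subarray runs from index 8 to index 9.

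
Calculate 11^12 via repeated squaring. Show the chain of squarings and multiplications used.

Computing 11^12 by squaring (build up from 11^1; each line after the first costs one multiplication):

11^1 = 11
11^2 = (11^1)^2 = 11^2 = 121
11^3 = 11 * 11^2 = 11 * 121 = 1331
11^6 = (11^3)^2 = 1331^2 = 1771561
11^12 = (11^6)^2 = 1771561^2 = 3138428376721

Result: 3138428376721
Multiplications needed: 4 (4 lines after 11^1)

11^12 = 3138428376721. Using exponentiation by squaring, this requires 4 multiplications. The key idea: if the exponent is even, square the half-power; if odd, multiply by the base once.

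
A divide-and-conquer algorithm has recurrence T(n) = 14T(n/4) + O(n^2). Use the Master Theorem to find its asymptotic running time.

Master Theorem for T(n) = 14T(n/4) + O(n^2):

a = 14, b = 4, c = 2
log_b(a) = log_4(14) = 1.9037

Case 3: c = 2 > log_4(14) = 1.9037
T(n) = O(n^2) = O(n^2)

For T(n) = 14T(n/4) + O(n^2): log_4(14) = 1.9037. This is Case 3 of the Master Theorem (c > log_b(a), work dominated by root), giving O(n^2).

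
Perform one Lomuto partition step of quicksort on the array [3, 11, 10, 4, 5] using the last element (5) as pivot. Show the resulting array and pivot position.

Lomuto partition with pivot = 5:

Initial array: [3, 11, 10, 4, 5]

arr[0]=3 <= 5: swap with position 0, array becomes [3, 11, 10, 4, 5]
arr[1]=11 > 5: no swap
arr[2]=10 > 5: no swap
arr[3]=4 <= 5: swap with position 1, array becomes [3, 4, 10, 11, 5]

Place pivot at position 2: [3, 4, 5, 11, 10]
Pivot position: 2

After partitioning with pivot 5, the array becomes [3, 4, 5, 11, 10]. The pivot is placed at index 2. All elements to the left of the pivot are <= 5, and all elements to the right are > 5.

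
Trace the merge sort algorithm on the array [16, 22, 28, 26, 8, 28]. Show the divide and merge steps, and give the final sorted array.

Merge sort trace:

Split: [16, 22, 28, 26, 8, 28] -> [16, 22, 28] and [26, 8, 28]
  Split: [16, 22, 28] -> [16] and [22, 28]
    Split: [22, 28] -> [22] and [28]
    Merge: [22] + [28] -> [22, 28]
  Merge: [16] + [22, 28] -> [16, 22, 28]
  Split: [26, 8, 28] -> [26] and [8, 28]
    Split: [8, 28] -> [8] and [28]
    Merge: [8] + [28] -> [8, 28]
  Merge: [26] + [8, 28] -> [8, 26, 28]
Merge: [16, 22, 28] + [8, 26, 28] -> [8, 16, 22, 26, 28, 28]

Final sorted array: [8, 16, 22, 26, 28, 28]

The merge sort proceeds by recursively splitting the array and merging sorted halves.
After all merges, the sorted array is [8, 16, 22, 26, 28, 28].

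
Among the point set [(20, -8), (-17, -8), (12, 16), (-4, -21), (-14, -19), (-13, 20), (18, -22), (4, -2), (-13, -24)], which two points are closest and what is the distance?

Computing all pairwise distances among 9 points:

d((20, -8), (-17, -8)) = 37.0
d((20, -8), (12, 16)) = 25.2982
d((20, -8), (-4, -21)) = 27.2947
d((20, -8), (-14, -19)) = 35.7351
d((20, -8), (-13, 20)) = 43.2782
d((20, -8), (18, -22)) = 14.1421
d((20, -8), (4, -2)) = 17.088
d((20, -8), (-13, -24)) = 36.6742
d((-17, -8), (12, 16)) = 37.6431
d((-17, -8), (-4, -21)) = 18.3848
d((-17, -8), (-14, -19)) = 11.4018
d((-17, -8), (-13, 20)) = 28.2843
d((-17, -8), (18, -22)) = 37.6962
d((-17, -8), (4, -2)) = 21.8403
d((-17, -8), (-13, -24)) = 16.4924
d((12, 16), (-4, -21)) = 40.3113
d((12, 16), (-14, -19)) = 43.6005
d((12, 16), (-13, 20)) = 25.318
d((12, 16), (18, -22)) = 38.4708
d((12, 16), (4, -2)) = 19.6977
d((12, 16), (-13, -24)) = 47.1699
d((-4, -21), (-14, -19)) = 10.198
d((-4, -21), (-13, 20)) = 41.9762
d((-4, -21), (18, -22)) = 22.0227
d((-4, -21), (4, -2)) = 20.6155
d((-4, -21), (-13, -24)) = 9.4868
d((-14, -19), (-13, 20)) = 39.0128
d((-14, -19), (18, -22)) = 32.1403
d((-14, -19), (4, -2)) = 24.7588
d((-14, -19), (-13, -24)) = 5.099 <-- minimum
d((-13, 20), (18, -22)) = 52.2015
d((-13, 20), (4, -2)) = 27.8029
d((-13, 20), (-13, -24)) = 44.0
d((18, -22), (4, -2)) = 24.4131
d((18, -22), (-13, -24)) = 31.0644
d((4, -2), (-13, -24)) = 27.8029

Closest pair: (-14, -19) and (-13, -24) with distance 5.099

The closest pair is (-14, -19) and (-13, -24) with Euclidean distance 5.099. For 9 points, brute-force pairwise comparison is shown above. For large n, the divide-and-conquer algorithm (sort by x, recurse on halves, check the dividing strip) achieves O(n log n).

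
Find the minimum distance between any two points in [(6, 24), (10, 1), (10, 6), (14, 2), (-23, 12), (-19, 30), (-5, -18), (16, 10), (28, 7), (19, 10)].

Computing all pairwise distances among 10 points:

d((6, 24), (10, 1)) = 23.3452
d((6, 24), (10, 6)) = 18.4391
d((6, 24), (14, 2)) = 23.4094
d((6, 24), (-23, 12)) = 31.3847
d((6, 24), (-19, 30)) = 25.7099
d((6, 24), (-5, -18)) = 43.4166
d((6, 24), (16, 10)) = 17.2047
d((6, 24), (28, 7)) = 27.8029
d((6, 24), (19, 10)) = 19.105
d((10, 1), (10, 6)) = 5.0
d((10, 1), (14, 2)) = 4.1231
d((10, 1), (-23, 12)) = 34.7851
d((10, 1), (-19, 30)) = 41.0122
d((10, 1), (-5, -18)) = 24.2074
d((10, 1), (16, 10)) = 10.8167
d((10, 1), (28, 7)) = 18.9737
d((10, 1), (19, 10)) = 12.7279
d((10, 6), (14, 2)) = 5.6569
d((10, 6), (-23, 12)) = 33.541
d((10, 6), (-19, 30)) = 37.6431
d((10, 6), (-5, -18)) = 28.3019
d((10, 6), (16, 10)) = 7.2111
d((10, 6), (28, 7)) = 18.0278
d((10, 6), (19, 10)) = 9.8489
d((14, 2), (-23, 12)) = 38.3275
d((14, 2), (-19, 30)) = 43.2782
d((14, 2), (-5, -18)) = 27.5862
d((14, 2), (16, 10)) = 8.2462
d((14, 2), (28, 7)) = 14.8661
d((14, 2), (19, 10)) = 9.434
d((-23, 12), (-19, 30)) = 18.4391
d((-23, 12), (-5, -18)) = 34.9857
d((-23, 12), (16, 10)) = 39.0512
d((-23, 12), (28, 7)) = 51.2445
d((-23, 12), (19, 10)) = 42.0476
d((-19, 30), (-5, -18)) = 50.0
d((-19, 30), (16, 10)) = 40.3113
d((-19, 30), (28, 7)) = 52.3259
d((-19, 30), (19, 10)) = 42.9418
d((-5, -18), (16, 10)) = 35.0
d((-5, -18), (28, 7)) = 41.4005
d((-5, -18), (19, 10)) = 36.8782
d((16, 10), (28, 7)) = 12.3693
d((16, 10), (19, 10)) = 3.0 <-- minimum
d((28, 7), (19, 10)) = 9.4868

Closest pair: (16, 10) and (19, 10) with distance 3.0

The closest pair is (16, 10) and (19, 10) with Euclidean distance 3.0. For 10 points, brute-force pairwise comparison is shown above. For large n, the divide-and-conquer algorithm (sort by x, recurse on halves, check the dividing strip) achieves O(n log n).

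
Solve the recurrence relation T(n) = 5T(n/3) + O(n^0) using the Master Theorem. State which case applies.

Master Theorem for T(n) = 5T(n/3) + O(n^0):

a = 5, b = 3, c = 0
log_b(a) = log_3(5) = 1.4650

Case 1: c = 0 < log_3(5) = 1.4650
T(n) = O(n^(log_3 5))

For T(n) = 5T(n/3) + O(n^0): log_3(5) = 1.4650. This is Case 1 of the Master Theorem (c < log_b(a), work dominated by leaves), giving O(n^(log_3 5)).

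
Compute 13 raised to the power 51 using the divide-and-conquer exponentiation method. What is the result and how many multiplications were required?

Computing 13^51 by squaring (build up from 13^1; each line after the first costs one multiplication):

13^1 = 13
13^2 = (13^1)^2 = 13^2 = 169
13^3 = 13 * 13^2 = 13 * 169 = 2197
13^6 = (13^3)^2 = 2197^2 = 4826809
13^12 = (13^6)^2 = 4826809^2 = 23298085122481
13^24 = (13^12)^2 = 23298085122481^2 = 542800770374370512771595361
13^25 = 13 * 13^24 = 13 * 542800770374370512771595361 = 7056410014866816666030739693
13^50 = (13^25)^2 = 7056410014866816666030739693^2 = 49792922297912707801714181535533618316401192004725734249
13^51 = 13 * 13^50 = 13 * 49792922297912707801714181535533618316401192004725734249 = 647307989872865201422284359961937038113215496061434545237

Result: 647307989872865201422284359961937038113215496061434545237
Multiplications needed: 8 (8 lines after 13^1)

13^51 = 647307989872865201422284359961937038113215496061434545237. Using exponentiation by squaring, this requires 8 multiplications. The key idea: if the exponent is even, square the half-power; if odd, multiply by the base once.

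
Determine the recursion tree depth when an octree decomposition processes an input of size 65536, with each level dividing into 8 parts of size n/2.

For divide and conquer with division factor 2:

Problem sizes at each level:
Level 0: 65536
Level 1: 32768
Level 2: 16384
Level 3: 8192
Level 4: 4096
Level 5: 2048
Level 6: 1024
Level 7: 512
Level 8: 256
Level 9: 128
Level 10: 64
Level 11: 32
Level 12: 16
Level 13: 8
Level 14: 4
Level 15: 2
Level 16: 1

The root is level 0 and the size-1 base case is level 16 (the tree spans levels 0 through 16, i.e. 17 levels counting the root), so the depth is the number of divisions: log_2(65536) = 16

The recursion tree depth is log_2(65536) = 16. At each level, the problem size is divided by 2, so it takes 16 divisions to reduce to a base case of size 1. The algorithm makes 8 recursive calls at each level.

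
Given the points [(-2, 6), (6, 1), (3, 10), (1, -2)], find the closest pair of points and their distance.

Computing all pairwise distances among 4 points:

d((-2, 6), (6, 1)) = 9.434
d((-2, 6), (3, 10)) = 6.4031
d((-2, 6), (1, -2)) = 8.544
d((6, 1), (3, 10)) = 9.4868
d((6, 1), (1, -2)) = 5.831 <-- minimum
d((3, 10), (1, -2)) = 12.1655

Closest pair: (6, 1) and (1, -2) with distance 5.831

The closest pair is (6, 1) and (1, -2) with Euclidean distance 5.831. For 4 points, brute-force pairwise comparison is shown above. For large n, the divide-and-conquer algorithm (sort by x, recurse on halves, check the dividing strip) achieves O(n log n).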